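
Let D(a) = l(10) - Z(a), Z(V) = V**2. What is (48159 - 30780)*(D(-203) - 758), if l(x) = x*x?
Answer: -727606593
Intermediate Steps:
l(x) = x**2
D(a) = 100 - a**2 (D(a) = 10**2 - a**2 = 100 - a**2)
(48159 - 30780)*(D(-203) - 758) = (48159 - 30780)*((100 - 1*(-203)**2) - 758) = 17379*((100 - 1*41209) - 758) = 17379*((100 - 41209) - 758) = 17379*(-41109 - 758) = 17379*(-41867) = -727606593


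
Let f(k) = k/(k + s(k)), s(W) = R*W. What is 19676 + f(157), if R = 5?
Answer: 118057/6 ≈ 19676.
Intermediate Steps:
s(W) = 5*W
f(k) = ⅙ (f(k) = k/(k + 5*k) = k/((6*k)) = (1/(6*k))*k = ⅙)
19676 + f(157) = 19676 + ⅙ = 118057/6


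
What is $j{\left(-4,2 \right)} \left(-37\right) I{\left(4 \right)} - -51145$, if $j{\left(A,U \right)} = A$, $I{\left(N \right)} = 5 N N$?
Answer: $62985$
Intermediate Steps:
$I{\left(N \right)} = 5 N^{2}$
$j{\left(-4,2 \right)} \left(-37\right) I{\left(4 \right)} - -51145 = \left(-4\right) \left(-37\right) 5 \cdot 4^{2} - -51145 = 148 \cdot 5 \cdot 16 + 51145 = 148 \cdot 80 + 51145 = 11840 + 51145 = 62985$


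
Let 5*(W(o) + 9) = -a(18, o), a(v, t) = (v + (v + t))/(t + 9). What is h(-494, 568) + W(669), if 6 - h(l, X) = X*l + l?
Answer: 63524711/226 ≈ 2.8108e+5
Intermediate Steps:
a(v, t) = (t + 2*v)/(9 + t) (a(v, t) = (v + (t + v))/(9 + t) = (t + 2*v)/(9 + t))
h(l, X) = 6 - l - X*l (h(l, X) = 6 - (X*l + l) = 6 - (l + X*l) = 6 + (-l - X*l) = 6 - l - X*l)
W(o) = -9 - (36 + o)/(5*(9 + o)) (W(o) = -9 + (-(o + 2*18)/(9 + o))/5 = -9 + (-(o + 36)/(9 + o))/5 = -9 + (-(36 + o)/(9 + o))/5 = -9 - (36 + o)/(5*(9 + o)))
h(-494, 568) + W(669) = (6 - 1*(-494) - 1*568*(-494)) + (-441 - 46*669)/(5*(9 + 669)) = (6 + 494 + 280592) + (⅕)*(-441 - 30774)/678 = 281092 + (⅕)*(1/678)*(-31215) = 281092 - 2081/226 = 63524711/226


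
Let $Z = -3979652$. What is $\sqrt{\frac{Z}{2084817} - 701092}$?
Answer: $\frac{2 i \sqrt{761819494927223418}}{2084817} \approx 837.31 i$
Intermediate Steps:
$\sqrt{\frac{Z}{2084817} - 701092} = \sqrt{- \frac{3979652}{2084817} - 701092} = \sqrt{- \frac{1461652499816}{2084817}} = \frac{2 i \sqrt{761819494927223418}}{2084817}$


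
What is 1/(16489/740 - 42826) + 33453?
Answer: 1059615444463/31674751 ≈ 33453.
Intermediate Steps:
1/(16489/740 - 42826) + 33453 = 1/(-31674751/740) + 33453 = -740/31674751 + 33453 = 1059615444463/31674751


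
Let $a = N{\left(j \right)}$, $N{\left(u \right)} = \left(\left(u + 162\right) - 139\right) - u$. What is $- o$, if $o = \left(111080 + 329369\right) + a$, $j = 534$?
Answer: $-440472$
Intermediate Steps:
$N{\left(u \right)} = 23$ ($N{\left(u \right)} = \left(\left(162 + u\right) - 139\right) - u = \left(23 + u\right) - u = 23$)
$a = 23$
$o = 440472$ ($o = \left(111080 + 329369\right) + 23 = 440449 + 23 = 440472$)
$- o = \left(-1\right) 440472 = -440472$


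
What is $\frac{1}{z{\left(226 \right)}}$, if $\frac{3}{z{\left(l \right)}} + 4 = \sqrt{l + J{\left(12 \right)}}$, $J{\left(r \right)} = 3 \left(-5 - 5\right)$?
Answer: $\frac{10}{3} \approx 3.3333$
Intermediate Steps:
$J{\left(r \right)} = -30$ ($J{\left(r \right)} = 3 \left(-10\right) = -30$)
$z{\left(l \right)} = \frac{3}{-4 + \sqrt{-30 + l}}$ ($z{\left(l \right)} = \frac{3}{-4 + \sqrt{l - 30}} = \frac{3}{-4 + \sqrt{-30 + l}}$)
$\frac{1}{z{\left(226 \right)}} = \frac{1}{3 \frac{1}{-4 + \sqrt{-30 + 226}}} = \frac{1}{3 \frac{1}{-4 + \sqrt{196}}} = \frac{1}{3 \frac{1}{-4 + 14}} = \frac{1}{3 \cdot \frac{1}{10}} = \frac{1}{\frac{3}{10}} = \frac{10}{3}$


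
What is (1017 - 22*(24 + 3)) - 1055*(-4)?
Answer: 4643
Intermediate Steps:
(1017 - 22*(24 + 3)) - 1055*(-4) = (1017 - 22*27) + 4220 = (1017 - 594) + 4220 = 423 + 4220 = 4643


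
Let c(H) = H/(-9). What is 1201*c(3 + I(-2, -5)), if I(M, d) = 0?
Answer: -1201/3 ≈ -400.33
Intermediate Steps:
c(H) = -H/9 (c(H) = H*(-⅑) = -H/9)
1201*c(3 + I(-2, -5)) = 1201*(-(3 + 0)/9) = 1201*(-⅑*3) = 1201*(-⅓) = -1201/3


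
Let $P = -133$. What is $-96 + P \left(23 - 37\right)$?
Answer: $1766$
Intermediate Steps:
$-96 + P \left(23 - 37\right) = -96 - 133 \left(23 - 37\right) = -96 - -1862 = -96 + 1862 = 1766$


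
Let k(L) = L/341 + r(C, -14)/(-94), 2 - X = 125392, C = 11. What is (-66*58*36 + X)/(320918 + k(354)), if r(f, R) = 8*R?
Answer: -2109137173/2571694260 ≈ -0.82014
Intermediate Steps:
X = -125390 (X = 2 - 1*125392 = 2 - 125392 = -125390)
k(L) = 56/47 + L/341 (k(L) = L/341 + (8*(-14))/(-94) = L*(1/341) - 112*(-1/94) = L/341 + 56/47 = 56/47 + L/341)
(-66*58*36 + X)/(320918 + k(354)) = (-66*58*36 - 125390)/(320918 + (56/47 + (1/341)*354)) = (-3828*36 - 125390)/(320918 + (56/47 + 354/341)) = (-137808 - 125390)/(320918 + 35734/16027) = -263198/5143388520/16027 = -263198*16027/5143388520 = -2109137173/2571694260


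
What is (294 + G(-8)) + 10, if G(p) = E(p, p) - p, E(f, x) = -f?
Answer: 320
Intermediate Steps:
G(p) = -2*p (G(p) = -p - p = -2*p)
(294 + G(-8)) + 10 = (294 - 2*(-8)) + 10 = (294 + 16) + 10 = 310 + 10 = 320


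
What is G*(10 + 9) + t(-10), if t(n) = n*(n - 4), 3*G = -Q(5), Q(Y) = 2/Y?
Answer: 2062/15 ≈ 137.47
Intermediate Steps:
G = -2/15 (G = (-2/5)/3 = (-1*⅖)/3 = (⅓)*(-⅖) = -2/15 ≈ -0.13333)
t(n) = n*(-4 + n)
G*(10 + 9) + t(-10) = -2*(10 + 9)/15 - 10*(-4 - 10) = -2/15*19 - 10*(-14) = -38/15 + 140 = 2062/15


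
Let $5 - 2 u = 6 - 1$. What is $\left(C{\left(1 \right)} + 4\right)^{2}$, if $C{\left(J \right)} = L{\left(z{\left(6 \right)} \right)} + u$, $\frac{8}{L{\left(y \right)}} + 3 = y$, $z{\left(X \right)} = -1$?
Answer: $4$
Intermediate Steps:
$L{\left(y \right)} = \frac{8}{-3 + y}$
$u = 0$ ($u = \frac{5}{2} - \frac{6 - 1}{2} = \frac{5}{2} - \frac{5}{2} = 0$)
$C{\left(J \right)} = -2$ ($C{\left(J \right)} = \frac{8}{-3 - 1} + 0 = \frac{8}{-4} + 0 = 8 \left(- \frac{1}{4}\right) + 0 = -2 + 0 = -2$)
$\left(C{\left(1 \right)} + 4\right)^{2} = \left(-2 + 4\right)^{2} = 2^{2} = 4$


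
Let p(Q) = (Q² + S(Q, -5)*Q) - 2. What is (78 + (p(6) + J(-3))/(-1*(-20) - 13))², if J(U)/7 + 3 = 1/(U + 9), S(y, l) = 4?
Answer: 12285025/1764 ≈ 6964.3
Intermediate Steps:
J(U) = -21 + 7/(9 + U) (J(U) = -21 + 7/(U + 9) = -21 + 7/(9 + U))
p(Q) = -2 + Q² + 4*Q (p(Q) = (Q² + 4*Q) - 2 = -2 + Q² + 4*Q)
(78 + (p(6) + J(-3))/(-1*(-20) - 13))² = (78 + ((-2 + 6² + 4*6) + 7*(-26 - 3*(-3))/(9 - 3))/(-1*(-20) - 13))² = (78 + ((-2 + 36 + 24) + 7*(-26 + 9)/6)/(20 - 13))² = (78 + (58 + 7*(⅙)*(-17))/7)² = (78 + (58 - 119/6)*(⅐))² = (78 + (229/6)*(⅐))² = (78 + 229/42)² = (3505/42)² = 12285025/1764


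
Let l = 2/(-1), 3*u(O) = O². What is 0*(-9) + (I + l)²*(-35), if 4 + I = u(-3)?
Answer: -315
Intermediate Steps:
u(O) = O²/3
l = -2 (l = 2*(-1) = -2)
I = -1 (I = -4 + (⅓)*(-3)² = -4 + (⅓)*9 = -4 + 3 = -1)
0*(-9) + (I + l)²*(-35) = 0*(-9) + (-1 - 2)²*(-35) = 0 + (-3)²*(-35) = 0 + 9*(-35) = 0 - 315 = -315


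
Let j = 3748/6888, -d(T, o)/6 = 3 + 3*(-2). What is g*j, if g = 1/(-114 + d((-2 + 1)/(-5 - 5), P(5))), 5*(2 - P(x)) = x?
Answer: -937/165312 ≈ -0.0056681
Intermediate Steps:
P(x) = 2 - x/5
d(T, o) = 18 (d(T, o) = -6*(3 + 3*(-2)) = -6*(3 - 6) = -6*(-3) = 18)
j = 937/1722 (j = 3748*(1/6888) = 937/1722 ≈ 0.54414)
g = -1/96 (g = 1/(-114 + 18) = 1/(-96) = -1/96 ≈ -0.010417)
g*j = -1/96*937/1722 = -937/165312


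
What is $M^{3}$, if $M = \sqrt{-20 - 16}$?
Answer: $- 216 i \approx - 216.0 i$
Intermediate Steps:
$M = 6 i$ ($M = \sqrt{-36} = 6 i \approx 6.0 i$)
$M^{3} = \left(6 i\right)^{3} = - 216 i$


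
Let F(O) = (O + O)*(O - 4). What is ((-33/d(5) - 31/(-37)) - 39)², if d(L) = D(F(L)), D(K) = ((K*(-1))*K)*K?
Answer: 1990297386841/1369000000 ≈ 1453.8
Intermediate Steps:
F(O) = 2*O*(-4 + O) (F(O) = (2*O)*(-4 + O) = 2*O*(-4 + O))
D(K) = -K³ (D(K) = ((-K)*K)*K = (-K²)*K = -K³)
d(L) = -8*L³*(-4 + L)³ (d(L) = -(2*L*(-4 + L))³ = -8*L³*(-4 + L)³)
((-33/d(5) - 31/(-37)) - 39)² = ((-33*(-1/(1000*(-4 + 5)³)) - 31/(-37)) - 39)² = ((-33/((-8*125*1³)) - 31*(-1/37)) - 39)² = ((-33/((-8*125*1)) + 31/37) - 39)² = ((-33/(-1000) + 31/37) - 39)² = ((-33*(-1/1000) + 31/37) - 39)² = ((33/1000 + 31/37) - 39)² = (32221/37000 - 39)² = (-1410779/37000)² = 1990297386841/1369000000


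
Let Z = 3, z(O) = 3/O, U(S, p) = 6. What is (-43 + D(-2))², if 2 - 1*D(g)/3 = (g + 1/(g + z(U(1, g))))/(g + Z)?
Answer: 841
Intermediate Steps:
D(g) = 6 - 3*(g + 1/(½ + g))/(3 + g) (D(g) = 6 - 3*(g + 1/(g + 3/6))/(g + 3) = 6 - 3*(g + 1/(g + 3*(⅙)))/(3 + g) = 6 - 3*(g + 1/(g + ½))/(3 + g) = 6 - 3*(g + 1/(½ + g))/(3 + g))
(-43 + D(-2))² = (-43 + 3*(4 + 2*(-2)² + 13*(-2))/(3 + 2*(-2)² + 7*(-2)))² = (-43 + 3*(4 + 2*4 - 26)/(3 + 2*4 - 14))² = (-43 + 3*(4 + 8 - 26)/(3 + 8 - 14))² = (-43 + 3*(-14)/(-3))² = (-43 + 3*(-⅓)*(-14))² = (-43 + 14)² = (-29)² = 841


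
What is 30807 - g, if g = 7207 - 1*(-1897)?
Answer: 21703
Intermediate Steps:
g = 9104 (g = 7207 + 1897 = 9104)
30807 - g = 30807 - 1*9104 = 30807 - 9104 = 21703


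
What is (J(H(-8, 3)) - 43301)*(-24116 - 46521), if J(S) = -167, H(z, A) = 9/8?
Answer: 3070449116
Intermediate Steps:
H(z, A) = 9/8 (H(z, A) = 9*(1/8) = 9/8)
(J(H(-8, 3)) - 43301)*(-24116 - 46521) = (-167 - 43301)*(-24116 - 46521) = -43468*(-70637) = 3070449116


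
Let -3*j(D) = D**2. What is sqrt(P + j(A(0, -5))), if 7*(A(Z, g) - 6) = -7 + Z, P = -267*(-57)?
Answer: 8*sqrt(2139)/3 ≈ 123.33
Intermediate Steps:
P = 15219
A(Z, g) = 5 + Z/7 (A(Z, g) = 6 + (-7 + Z)/7 = 6 + (-1 + Z/7) = 5 + Z/7)
j(D) = -D**2/3
sqrt(P + j(A(0, -5))) = sqrt(15219 - (5 + (1/7)*0)**2/3) = sqrt(15219 - (5 + 0)**2/3) = sqrt(15219 - 1/3*5**2) = sqrt(15219 - 1/3*25) = sqrt(15219 - 25/3) = sqrt(45632/3) = 8*sqrt(2139)/3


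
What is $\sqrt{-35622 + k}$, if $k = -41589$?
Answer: $3 i \sqrt{8579} \approx 277.87 i$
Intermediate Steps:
$\sqrt{-35622 + k} = \sqrt{-35622 - 41589} = \sqrt{-77211} = 3 i \sqrt{8579}$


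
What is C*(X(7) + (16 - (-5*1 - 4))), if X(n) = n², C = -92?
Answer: -6808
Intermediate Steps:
C*(X(7) + (16 - (-5*1 - 4))) = -92*(7² + (16 - (-5*1 - 4))) = -92*(49 + (16 - (-5 - 4))) = -92*(49 + (16 - 1*(-9))) = -92*(49 + (16 + 9)) = -92*(49 + 25) = -92*74 = -6808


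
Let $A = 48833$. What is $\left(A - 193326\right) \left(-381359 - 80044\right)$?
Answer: $66669503679$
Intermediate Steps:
$\left(A - 193326\right) \left(-381359 - 80044\right) = \left(48833 - 193326\right) \left(-381359 - 80044\right) = \left(-144493\right) \left(-461403\right) = 66669503679$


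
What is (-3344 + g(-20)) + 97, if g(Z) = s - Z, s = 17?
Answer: -3210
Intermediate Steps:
g(Z) = 17 - Z
(-3344 + g(-20)) + 97 = (-3344 + (17 - 1*(-20))) + 97 = (-3344 + (17 + 20)) + 97 = (-3344 + 37) + 97 = -3307 + 97 = -3210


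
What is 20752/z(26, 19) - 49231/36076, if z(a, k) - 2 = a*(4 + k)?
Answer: 89888819/2705700 ≈ 33.222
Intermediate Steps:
z(a, k) = 2 + a*(4 + k)
20752/z(26, 19) - 49231/36076 = 20752/(2 + 4*26 + 26*19) - 49231/36076 = 20752/(2 + 104 + 494) - 49231*1/36076 = 20752/600 - 49231/36076 = 20752*(1/600) - 49231/36076 = 2594/75 - 49231/36076 = 89888819/2705700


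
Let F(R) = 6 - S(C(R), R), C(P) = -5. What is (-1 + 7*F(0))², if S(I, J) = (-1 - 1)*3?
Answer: 6889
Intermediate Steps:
S(I, J) = -6 (S(I, J) = -2*3 = -6)
F(R) = 12 (F(R) = 6 - 1*(-6) = 6 + 6 = 12)
(-1 + 7*F(0))² = (-1 + 7*12)² = (-1 + 84)² = 83² = 6889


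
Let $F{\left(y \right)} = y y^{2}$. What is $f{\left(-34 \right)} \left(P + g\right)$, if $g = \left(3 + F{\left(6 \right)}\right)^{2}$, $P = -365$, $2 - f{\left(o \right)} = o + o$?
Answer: $3331720$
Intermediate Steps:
$F{\left(y \right)} = y^{3}$
$f{\left(o \right)} = 2 - 2 o$ ($f{\left(o \right)} = 2 - \left(o + o\right) = 2 - 2 o$)
$g = 47961$ ($g = \left(3 + 6^{3}\right)^{2} = \left(3 + 216\right)^{2} = 219^{2} = 47961$)
$f{\left(-34 \right)} \left(P + g\right) = \left(2 - -68\right) \left(-365 + 47961\right) = \left(2 + 68\right) 47596 = 70 \cdot 47596 = 3331720$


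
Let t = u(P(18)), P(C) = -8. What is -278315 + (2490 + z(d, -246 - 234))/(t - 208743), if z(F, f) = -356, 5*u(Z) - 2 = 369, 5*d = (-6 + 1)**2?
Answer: -145189148015/521672 ≈ -2.7832e+5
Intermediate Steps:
d = 5 (d = (-6 + 1)**2/5 = (1/5)*(-5)**2 = (1/5)*25 = 5)
u(Z) = 371/5 (u(Z) = 2/5 + (1/5)*369 = 2/5 + 369/5 = 371/5)
t = 371/5 ≈ 74.200
-278315 + (2490 + z(d, -246 - 234))/(t - 208743) = -278315 + (2490 - 356)/(371/5 - 208743) = -278315 + 2134/(-1043344/5) = -278315 + 2134*(-5/1043344) = -278315 - 5335/521672 = -145189148015/521672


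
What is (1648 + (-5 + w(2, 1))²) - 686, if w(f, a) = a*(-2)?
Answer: 1011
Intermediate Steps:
w(f, a) = -2*a
(1648 + (-5 + w(2, 1))²) - 686 = (1648 + (-5 - 2*1)²) - 686 = (1648 + (-5 - 2)²) - 686 = (1648 + (-7)²) - 686 = (1648 + 49) - 686 = 1697 - 686 = 1011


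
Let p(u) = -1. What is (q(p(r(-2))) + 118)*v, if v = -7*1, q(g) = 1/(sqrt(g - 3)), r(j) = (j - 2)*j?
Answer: -826 + 7*I/2 ≈ -826.0 + 3.5*I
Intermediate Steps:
r(j) = j*(-2 + j) (r(j) = (-2 + j)*j = j*(-2 + j))
q(g) = 1/sqrt(-3 + g) (q(g) = 1/(sqrt(-3 + g)) = 1/sqrt(-3 + g))
v = -7
(q(p(r(-2))) + 118)*v = (1/sqrt(-3 - 1) + 118)*(-7) = (1/sqrt(-4) + 118)*(-7) = (-I/2 + 118)*(-7) = (118 - I/2)*(-7) = -826 + 7*I/2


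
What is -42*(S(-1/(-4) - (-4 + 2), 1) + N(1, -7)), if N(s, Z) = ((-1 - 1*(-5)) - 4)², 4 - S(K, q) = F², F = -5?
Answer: 882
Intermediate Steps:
S(K, q) = -21 (S(K, q) = 4 - 1*(-5)² = 4 - 1*25 = 4 - 25 = -21)
N(s, Z) = 0 (N(s, Z) = ((-1 + 5) - 4)² = (4 - 4)² = 0² = 0)
-42*(S(-1/(-4) - (-4 + 2), 1) + N(1, -7)) = -42*(-21 + 0) = -42*(-21) = 882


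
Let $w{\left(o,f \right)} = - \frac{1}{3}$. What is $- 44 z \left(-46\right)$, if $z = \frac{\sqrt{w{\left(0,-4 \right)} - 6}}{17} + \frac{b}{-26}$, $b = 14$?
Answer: $- \frac{14168}{13} + \frac{2024 i \sqrt{57}}{51} \approx -1089.8 + 299.63 i$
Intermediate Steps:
$w{\left(o,f \right)} = - \frac{1}{3}$ ($w{\left(o,f \right)} = \left(-1\right) \frac{1}{3} = - \frac{1}{3}$)
$z = - \frac{7}{13} + \frac{i \sqrt{57}}{51}$ ($z = \frac{\sqrt{- \frac{1}{3} - 6}}{17} + \frac{14}{-26} = \sqrt{- \frac{19}{3}} \cdot \frac{1}{17} + 14 \left(- \frac{1}{26}\right) = \frac{i \sqrt{57}}{3} \cdot \frac{1}{17} - \frac{7}{13} = \frac{i \sqrt{57}}{51} - \frac{7}{13} = - \frac{7}{13} + \frac{i \sqrt{57}}{51} \approx -0.53846 + 0.14804 i$)
$- 44 z \left(-46\right) = - 44 \left(- \frac{7}{13} + \frac{i \sqrt{57}}{51}\right) \left(-46\right) = \left(\frac{308}{13} - \frac{44 i \sqrt{57}}{51}\right) \left(-46\right) = - \frac{14168}{13} + \frac{2024 i \sqrt{57}}{51}$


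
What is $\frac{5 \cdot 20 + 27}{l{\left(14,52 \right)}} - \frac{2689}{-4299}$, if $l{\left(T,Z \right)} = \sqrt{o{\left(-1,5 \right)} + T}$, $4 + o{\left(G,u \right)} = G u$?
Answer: $\frac{2689}{4299} + \frac{127 \sqrt{5}}{5} \approx 57.422$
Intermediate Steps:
$o{\left(G,u \right)} = -4 + G u$
$l{\left(T,Z \right)} = \sqrt{-9 + T}$ ($l{\left(T,Z \right)} = \sqrt{\left(-4 - 5\right) + T} = \sqrt{-9 + T}$)
$\frac{5 \cdot 20 + 27}{l{\left(14,52 \right)}} - \frac{2689}{-4299} = \frac{5 \cdot 20 + 27}{\sqrt{-9 + 14}} - \frac{2689}{-4299} = \frac{100 + 27}{\sqrt{5}} - - \frac{2689}{4299} = 127 \frac{\sqrt{5}}{5} + \frac{2689}{4299} = \frac{127 \sqrt{5}}{5} + \frac{2689}{4299} = \frac{2689}{4299} + \frac{127 \sqrt{5}}{5}$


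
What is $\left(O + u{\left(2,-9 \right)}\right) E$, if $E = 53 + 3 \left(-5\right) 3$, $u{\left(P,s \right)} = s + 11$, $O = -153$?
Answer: $-1208$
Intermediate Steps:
$u{\left(P,s \right)} = 11 + s$
$E = 8$ ($E = 53 - 45 = 8$)
$\left(O + u{\left(2,-9 \right)}\right) E = \left(-153 + \left(11 - 9\right)\right) 8 = \left(-153 + 2\right) 8 = \left(-151\right) 8 = -1208$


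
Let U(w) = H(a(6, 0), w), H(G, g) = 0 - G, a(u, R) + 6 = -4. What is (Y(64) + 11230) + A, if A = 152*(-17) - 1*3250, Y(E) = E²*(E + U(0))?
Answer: 308500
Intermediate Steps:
a(u, R) = -10 (a(u, R) = -6 - 4 = -10)
H(G, g) = -G
U(w) = 10 (U(w) = -1*(-10) = 10)
Y(E) = E²*(10 + E) (Y(E) = E²*(E + 10) = E²*(10 + E))
A = -5834 (A = -2584 - 3250 = -5834)
(Y(64) + 11230) + A = (64²*(10 + 64) + 11230) - 5834 = (4096*74 + 11230) - 5834 = (303104 + 11230) - 5834 = 314334 - 5834 = 308500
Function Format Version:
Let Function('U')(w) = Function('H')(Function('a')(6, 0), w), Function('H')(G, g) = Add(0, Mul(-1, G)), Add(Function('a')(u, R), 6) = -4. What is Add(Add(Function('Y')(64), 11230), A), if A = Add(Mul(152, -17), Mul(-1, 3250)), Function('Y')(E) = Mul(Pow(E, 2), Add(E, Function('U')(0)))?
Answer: 308500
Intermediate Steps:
Function('a')(u, R) = -10 (Function('a')(u, R) = Add(-6, -4) = -10)
Function('H')(G, g) = Mul(-1, G)
Function('U')(w) = 10 (Function('U')(w) = Mul(-1, -10) = 10)
Function('Y')(E) = Mul(Pow(E, 2), Add(10, E)) (Function('Y')(E) = Mul(Pow(E, 2), Add(E, 10)) = Mul(Pow(E, 2), Add(10, E)))
A = -5834 (A = Add(-2584, -3250) = -5834)
Add(Add(Function('Y')(64), 11230), A) = Add(Add(Mul(Pow(64, 2), Add(10, 64)), 11230), -5834) = Add(Add(Mul(4096, 74), 11230), -5834) = Add(Add(303104, 11230), -5834) = Add(314334, -5834) = 308500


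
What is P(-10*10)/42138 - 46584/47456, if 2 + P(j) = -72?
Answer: -122904271/124981308 ≈ -0.98338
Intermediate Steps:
P(j) = -74 (P(j) = -2 - 72 = -74)
P(-10*10)/42138 - 46584/47456 = -74/42138 - 46584/47456 = -74*1/42138 - 46584*1/47456 = -37/21069 - 5823/5932 = -122904271/124981308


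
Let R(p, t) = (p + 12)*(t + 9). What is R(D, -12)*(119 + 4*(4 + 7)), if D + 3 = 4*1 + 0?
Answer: -6357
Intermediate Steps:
D = 1 (D = -3 + (4*1 + 0) = -3 + (4 + 0) = -3 + 4 = 1)
R(p, t) = (9 + t)*(12 + p) (R(p, t) = (12 + p)*(9 + t) = (9 + t)*(12 + p))
R(D, -12)*(119 + 4*(4 + 7)) = (108 + 9*1 + 12*(-12) + 1*(-12))*(119 + 4*(4 + 7)) = (108 + 9 - 144 - 12)*(119 + 4*11) = -39*(119 + 44) = -39*163 = -6357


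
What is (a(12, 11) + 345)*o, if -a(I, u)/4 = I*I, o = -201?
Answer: 46431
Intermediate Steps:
a(I, u) = -4*I² (a(I, u) = -4*I*I = -4*I²)
(a(12, 11) + 345)*o = (-4*12² + 345)*(-201) = (-4*144 + 345)*(-201) = (-576 + 345)*(-201) = -231*(-201) = 46431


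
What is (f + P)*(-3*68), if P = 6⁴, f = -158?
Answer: -232152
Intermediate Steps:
P = 1296
(f + P)*(-3*68) = (-158 + 1296)*(-3*68) = 1138*(-204) = -232152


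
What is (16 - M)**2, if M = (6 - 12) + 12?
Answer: 100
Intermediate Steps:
M = 6 (M = -6 + 12 = 6)
(16 - M)**2 = (16 - 1*6)**2 = (16 - 6)**2 = 10**2 = 100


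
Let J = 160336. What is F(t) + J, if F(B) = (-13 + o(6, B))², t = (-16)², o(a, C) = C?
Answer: 219385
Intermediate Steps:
t = 256
F(B) = (-13 + B)²
F(t) + J = (-13 + 256)² + 160336 = 243² + 160336 = 59049 + 160336 = 219385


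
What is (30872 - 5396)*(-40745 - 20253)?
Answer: -1553985048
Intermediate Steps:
(30872 - 5396)*(-40745 - 20253) = 25476*(-60998) = -1553985048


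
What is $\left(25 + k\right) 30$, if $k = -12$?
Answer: $390$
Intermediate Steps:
$\left(25 + k\right) 30 = \left(25 - 12\right) 30 = 13 \cdot 30 = 390$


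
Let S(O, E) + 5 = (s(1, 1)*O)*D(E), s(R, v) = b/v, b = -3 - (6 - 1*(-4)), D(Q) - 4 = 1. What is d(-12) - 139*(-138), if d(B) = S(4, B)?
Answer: 18917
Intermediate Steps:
D(Q) = 5 (D(Q) = 4 + 1 = 5)
b = -13 (b = -3 - (6 + 4) = -3 - 1*10 = -3 - 10 = -13)
s(R, v) = -13/v
S(O, E) = -5 - 65*O (S(O, E) = -5 + ((-13/1)*O)*5 = -5 + ((-13*1)*O)*5 = -5 - 13*O*5 = -5 - 65*O)
d(B) = -265 (d(B) = -5 - 65*4 = -5 - 260 = -265)
d(-12) - 139*(-138) = -265 - 139*(-138) = -265 + 19182 = 18917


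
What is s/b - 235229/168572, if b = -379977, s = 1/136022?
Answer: -357584274096197/256255377747252 ≈ -1.3954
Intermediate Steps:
s = 1/136022 ≈ 7.3518e-6
s/b - 235229/168572 = (1/136022)/(-379977) - 235229/168572 = (1/136022)*(-1/379977) - 235229*1/168572 = -1/51685231494 - 13837/9916 = -357584274096197/256255377747252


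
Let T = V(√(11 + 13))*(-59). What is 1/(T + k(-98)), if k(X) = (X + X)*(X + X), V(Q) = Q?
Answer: 4802/184463189 + 59*√6/737852756 ≈ 2.6228e-5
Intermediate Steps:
k(X) = 4*X² (k(X) = (2*X)*(2*X) = 4*X²)
T = -118*√6 (T = √(11 + 13)*(-59) = √24*(-59) = (2*√6)*(-59) = -118*√6 ≈ -289.04)
1/(T + k(-98)) = 1/(-118*√6 + 4*(-98)²) = 1/(-118*√6 + 4*9604) = 1/(-118*√6 + 38416) = 1/(38416 - 118*√6)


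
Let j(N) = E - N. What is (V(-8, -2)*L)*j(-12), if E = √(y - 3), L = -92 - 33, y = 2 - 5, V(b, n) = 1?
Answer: -1500 - 125*I*√6 ≈ -1500.0 - 306.19*I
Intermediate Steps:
y = -3
L = -125
E = I*√6 (E = √(-3 - 3) = √(-6) = I*√6 ≈ 2.4495*I)
j(N) = -N + I*√6 (j(N) = I*√6 - N = -N + I*√6)
(V(-8, -2)*L)*j(-12) = (1*(-125))*(-1*(-12) + I*√6) = -125*(12 + I*√6) = -1500 - 125*I*√6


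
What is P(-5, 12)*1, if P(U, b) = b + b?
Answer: 24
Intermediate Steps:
P(U, b) = 2*b
P(-5, 12)*1 = (2*12)*1 = 24*1 = 24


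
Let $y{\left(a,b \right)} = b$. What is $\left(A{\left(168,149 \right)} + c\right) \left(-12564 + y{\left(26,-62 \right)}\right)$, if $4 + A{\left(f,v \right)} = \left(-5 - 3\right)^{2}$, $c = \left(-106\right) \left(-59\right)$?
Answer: $-79720564$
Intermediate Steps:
$c = 6254$
$A{\left(f,v \right)} = 60$ ($A{\left(f,v \right)} = -4 + \left(-5 - 3\right)^{2} = -4 + \left(-8\right)^{2} = -4 + 64 = 60$)
$\left(A{\left(168,149 \right)} + c\right) \left(-12564 + y{\left(26,-62 \right)}\right) = \left(60 + 6254\right) \left(-12564 - 62\right) = 6314 \left(-12626\right) = -79720564$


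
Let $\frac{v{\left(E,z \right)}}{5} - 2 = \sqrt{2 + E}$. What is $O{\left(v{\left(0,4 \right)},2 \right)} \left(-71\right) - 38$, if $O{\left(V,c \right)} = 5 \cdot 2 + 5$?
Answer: $-1103$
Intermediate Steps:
$v{\left(E,z \right)} = 10 + 5 \sqrt{2 + E}$
$O{\left(V,c \right)} = 15$ ($O{\left(V,c \right)} = 10 + 5 = 15$)
$O{\left(v{\left(0,4 \right)},2 \right)} \left(-71\right) - 38 = 15 \left(-71\right) - 38 = -1065 - 38 = -1103$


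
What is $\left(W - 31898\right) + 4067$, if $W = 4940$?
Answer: $-22891$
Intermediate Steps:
$\left(W - 31898\right) + 4067 = \left(4940 - 31898\right) + 4067 = -26958 + 4067 = -22891$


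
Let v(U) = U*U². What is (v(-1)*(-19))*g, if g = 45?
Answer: 855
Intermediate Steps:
v(U) = U³
(v(-1)*(-19))*g = ((-1)³*(-19))*45 = -1*(-19)*45 = 19*45 = 855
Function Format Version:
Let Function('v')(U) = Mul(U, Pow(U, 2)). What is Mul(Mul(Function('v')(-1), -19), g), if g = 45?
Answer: 855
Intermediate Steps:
Function('v')(U) = Pow(U, 3)
Mul(Mul(Function('v')(-1), -19), g) = Mul(Mul(Pow(-1, 3), -19), 45) = Mul(Mul(-1, -19), 45) = Mul(19, 45) = 855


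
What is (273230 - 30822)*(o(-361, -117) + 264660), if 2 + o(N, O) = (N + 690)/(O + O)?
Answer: 7506120450172/117 ≈ 6.4155e+10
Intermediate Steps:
o(N, O) = -2 + (690 + N)/(2*O) (o(N, O) = -2 + (N + 690)/(O + O) = -2 + (690 + N)/((2*O)) = -2 + (690 + N)*(1/(2*O)) = -2 + (690 + N)/(2*O))
(273230 - 30822)*(o(-361, -117) + 264660) = (273230 - 30822)*((½)*(690 - 361 - 4*(-117))/(-117) + 264660) = 242408*((½)*(-1/117)*(690 - 361 + 468) + 264660) = 242408*((½)*(-1/117)*797 + 264660) = 242408*(-797/234 + 264660) = 242408*(61929643/234) = 7506120450172/117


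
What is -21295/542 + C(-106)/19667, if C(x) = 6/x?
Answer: -22196866171/564954242 ≈ -39.290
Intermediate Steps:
-21295/542 + C(-106)/19667 = -21295/542 + (6/(-106))/19667 = -21295*1/542 + (6*(-1/106))*(1/19667) = -21295/542 - 3/53*1/19667 = -21295/542 - 3/1042351 = -22196866171/564954242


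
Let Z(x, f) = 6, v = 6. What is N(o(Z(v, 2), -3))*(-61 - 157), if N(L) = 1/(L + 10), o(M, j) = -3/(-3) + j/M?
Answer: -436/21 ≈ -20.762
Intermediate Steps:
o(M, j) = 1 + j/M (o(M, j) = -3*(-1/3) + j/M = 1 + j/M)
N(L) = 1/(10 + L)
N(o(Z(v, 2), -3))*(-61 - 157) = (-61 - 157)/(10 + (6 - 3)/6) = -218/(10 + (1/6)*3) = -218/(10 + 1/2) = -218/(21/2) = (2/21)*(-218) = -436/21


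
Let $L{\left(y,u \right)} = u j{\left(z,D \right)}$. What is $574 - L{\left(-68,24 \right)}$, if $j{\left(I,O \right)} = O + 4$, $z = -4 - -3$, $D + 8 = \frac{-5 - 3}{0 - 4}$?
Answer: $622$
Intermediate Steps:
$D = -6$ ($D = -8 + \frac{-5 - 3}{0 - 4} = -8 - \frac{8}{-4} = -8 - -2 = -8 + 2 = -6$)
$z = -1$ ($z = -4 + 3 = -1$)
$j{\left(I,O \right)} = 4 + O$
$L{\left(y,u \right)} = - 2 u$ ($L{\left(y,u \right)} = u \left(4 - 6\right) = u \left(-2\right) = - 2 u$)
$574 - L{\left(-68,24 \right)} = 574 - \left(-2\right) 24 = 574 - -48 = 574 + 48 = 622$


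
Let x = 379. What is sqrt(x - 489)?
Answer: I*sqrt(110) ≈ 10.488*I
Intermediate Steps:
sqrt(x - 489) = sqrt(379 - 489) = sqrt(-110) = I*sqrt(110)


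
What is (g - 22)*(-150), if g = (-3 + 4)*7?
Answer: 2250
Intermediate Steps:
g = 7 (g = 1*7 = 7)
(g - 22)*(-150) = (7 - 22)*(-150) = -15*(-150) = 2250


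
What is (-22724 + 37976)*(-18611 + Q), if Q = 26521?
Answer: 120643320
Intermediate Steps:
(-22724 + 37976)*(-18611 + Q) = (-22724 + 37976)*(-18611 + 26521) = 15252*7910 = 120643320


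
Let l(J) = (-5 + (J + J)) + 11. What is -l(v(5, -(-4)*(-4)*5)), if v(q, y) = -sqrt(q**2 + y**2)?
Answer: -6 + 10*sqrt(257) ≈ 154.31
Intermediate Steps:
l(J) = 6 + 2*J (l(J) = (-5 + 2*J) + 11 = 6 + 2*J)
-l(v(5, -(-4)*(-4)*5)) = -(6 + 2*(-sqrt(5**2 + (-(-4)*(-4)*5)**2))) = -(6 + 2*(-sqrt(25 + (-4*4*5)**2))) = -(6 + 2*(-sqrt(25 + (-16*5)**2))) = -(6 + 2*(-sqrt(25 + (-80)**2))) = -(6 + 2*(-sqrt(25 + 6400))) = -(6 + 2*(-sqrt(6425))) = -(6 + 2*(-5*sqrt(257))) = -(6 - 10*sqrt(257)) = -6 + 10*sqrt(257)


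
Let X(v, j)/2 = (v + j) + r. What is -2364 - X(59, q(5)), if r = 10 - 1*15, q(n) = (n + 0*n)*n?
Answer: -2522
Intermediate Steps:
q(n) = n² (q(n) = (n + 0)*n = n*n = n²)
r = -5 (r = 10 - 15 = -5)
X(v, j) = -10 + 2*j + 2*v (X(v, j) = 2*((v + j) - 5) = 2*((j + v) - 5) = 2*(-5 + j + v) = -10 + 2*j + 2*v)
-2364 - X(59, q(5)) = -2364 - (-10 + 2*5² + 2*59) = -2364 - (-10 + 2*25 + 118) = -2364 - (-10 + 50 + 118) = -2364 - 1*158 = -2364 - 158 = -2522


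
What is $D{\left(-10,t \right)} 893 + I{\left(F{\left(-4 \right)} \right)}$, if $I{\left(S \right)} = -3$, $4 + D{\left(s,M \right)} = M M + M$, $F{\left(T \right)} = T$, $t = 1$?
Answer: $-1789$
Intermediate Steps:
$D{\left(s,M \right)} = -4 + M + M^{2}$ ($D{\left(s,M \right)} = -4 + \left(M M + M\right) = -4 + \left(M^{2} + M\right) = -4 + \left(M + M^{2}\right) = -4 + M + M^{2}$)
$D{\left(-10,t \right)} 893 + I{\left(F{\left(-4 \right)} \right)} = \left(-4 + 1 + 1^{2}\right) 893 - 3 = \left(-4 + 1 + 1\right) 893 - 3 = \left(-2\right) 893 - 3 = -1786 - 3 = -1789$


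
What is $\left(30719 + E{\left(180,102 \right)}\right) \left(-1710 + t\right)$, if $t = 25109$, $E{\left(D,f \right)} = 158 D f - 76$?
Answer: $68594706677$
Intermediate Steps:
$E{\left(D,f \right)} = -76 + 158 D f$ ($E{\left(D,f \right)} = 158 D f - 76 = -76 + 158 D f$)
$\left(30719 + E{\left(180,102 \right)}\right) \left(-1710 + t\right) = \left(30719 - \left(76 - 2900880\right)\right) \left(-1710 + 25109\right) = \left(30719 + \left(-76 + 2900880\right)\right) 23399 = \left(30719 + 2900804\right) 23399 = 2931523 \cdot 23399 = 68594706677$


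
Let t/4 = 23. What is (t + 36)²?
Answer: 16384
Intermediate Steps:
t = 92 (t = 4*23 = 92)
(t + 36)² = (92 + 36)² = 128² = 16384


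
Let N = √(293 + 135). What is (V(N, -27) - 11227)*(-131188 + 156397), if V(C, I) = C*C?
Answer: -272231991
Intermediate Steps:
N = 2*√107 (N = √428 = 2*√107 ≈ 20.688)
V(C, I) = C²
(V(N, -27) - 11227)*(-131188 + 156397) = ((2*√107)² - 11227)*(-131188 + 156397) = (428 - 11227)*25209 = -10799*25209 = -272231991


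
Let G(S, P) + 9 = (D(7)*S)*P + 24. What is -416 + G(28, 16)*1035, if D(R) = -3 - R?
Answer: -4621691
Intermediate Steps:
G(S, P) = 15 - 10*P*S (G(S, P) = -9 + (((-3 - 1*7)*S)*P + 24) = -9 + (((-3 - 7)*S)*P + 24) = -9 + ((-10*S)*P + 24) = -9 + (-10*P*S + 24) = -9 + (24 - 10*P*S) = 15 - 10*P*S)
-416 + G(28, 16)*1035 = -416 + (15 - 10*16*28)*1035 = -416 + (15 - 4480)*1035 = -416 - 4465*1035 = -416 - 4621275 = -4621691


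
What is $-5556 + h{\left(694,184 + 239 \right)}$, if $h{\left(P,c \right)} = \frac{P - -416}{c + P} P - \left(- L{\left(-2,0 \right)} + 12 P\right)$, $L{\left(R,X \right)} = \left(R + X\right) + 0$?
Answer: $- \frac{14740322}{1117} \approx -13196.0$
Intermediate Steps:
$L{\left(R,X \right)} = R + X$
$h{\left(P,c \right)} = -2 - 12 P + \frac{P \left(416 + P\right)}{P + c}$ ($h{\left(P,c \right)} = \frac{P - -416}{c + P} P - \left(2 + 12 P\right) = \frac{P + 416}{P + c} P - \left(2 + 12 P\right) = \frac{416 + P}{P + c} P - \left(2 + 12 P\right) = \frac{P \left(416 + P\right)}{P + c} - \left(2 + 12 P\right) = -2 - 12 P + \frac{P \left(416 + P\right)}{P + c}$)
$-5556 + h{\left(694,184 + 239 \right)} = -5556 + \frac{- 11 \cdot 694^{2} - 2 \left(184 + 239\right) + 414 \cdot 694 - 8328 \left(184 + 239\right)}{694 + \left(184 + 239\right)} = -5556 + \frac{\left(-11\right) 481636 - 846 + 287316 - 8328 \cdot 423}{694 + 423} = -5556 + \frac{-5297996 - 846 + 287316 - 3522744}{1117} = -5556 + \frac{1}{1117} \left(-8534270\right) = -5556 - \frac{8534270}{1117} = - \frac{14740322}{1117}$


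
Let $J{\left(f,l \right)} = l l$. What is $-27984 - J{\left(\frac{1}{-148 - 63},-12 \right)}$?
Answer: $-28128$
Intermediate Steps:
$J{\left(f,l \right)} = l^{2}$
$-27984 - J{\left(\frac{1}{-148 - 63},-12 \right)} = -27984 - \left(-12\right)^{2} = -27984 - 144 = -28128$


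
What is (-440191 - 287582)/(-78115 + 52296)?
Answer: 727773/25819 ≈ 28.188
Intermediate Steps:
(-440191 - 287582)/(-78115 + 52296) = -727773/(-25819) = -727773*(-1/25819) = 727773/25819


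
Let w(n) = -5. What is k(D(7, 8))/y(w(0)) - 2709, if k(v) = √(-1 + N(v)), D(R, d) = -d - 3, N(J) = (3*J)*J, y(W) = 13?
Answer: -2709 + √362/13 ≈ -2707.5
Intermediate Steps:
N(J) = 3*J²
D(R, d) = -3 - d
k(v) = √(-1 + 3*v²)
k(D(7, 8))/y(w(0)) - 2709 = √(-1 + 3*(-3 - 1*8)²)/13 - 2709 = √(-1 + 3*(-3 - 8)²)*(1/13) - 2709 = √(-1 + 3*(-11)²)*(1/13) - 2709 = √(-1 + 3*121)*(1/13) - 2709 = √(-1 + 363)*(1/13) - 2709 = √362*(1/13) - 2709 = √362/13 - 2709 = -2709 + √362/13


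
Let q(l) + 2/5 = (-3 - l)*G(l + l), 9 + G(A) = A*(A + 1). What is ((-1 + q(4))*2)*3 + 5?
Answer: -13247/5 ≈ -2649.4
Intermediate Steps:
G(A) = -9 + A*(1 + A) (G(A) = -9 + A*(A + 1) = -9 + A*(1 + A))
q(l) = -⅖ + (-3 - l)*(-9 + 2*l + 4*l²) (q(l) = -⅖ + (-3 - l)*(-9 + (l + l) + (l + l)²) = -⅖ + (-3 - l)*(-9 + 2*l + (2*l)²) = -⅖ + (-3 - l)*(-9 + 2*l + 4*l²))
((-1 + q(4))*2)*3 + 5 = ((-1 + (133/5 - 14*4² - 4*4³ + 3*4))*2)*3 + 5 = ((-1 + (133/5 - 14*16 - 4*64 + 12))*2)*3 + 5 = ((-1 + (133/5 - 224 - 256 + 12))*2)*3 + 5 = ((-1 - 2207/5)*2)*3 + 5 = -2212/5*2*3 + 5 = -4424/5*3 + 5 = -13272/5 + 5 = -13247/5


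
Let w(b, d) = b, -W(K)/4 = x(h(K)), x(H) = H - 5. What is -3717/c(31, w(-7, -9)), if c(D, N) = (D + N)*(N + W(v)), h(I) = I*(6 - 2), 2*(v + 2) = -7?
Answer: -1239/808 ≈ -1.5334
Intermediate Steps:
v = -11/2 (v = -2 + (1/2)*(-7) = -2 - 7/2 = -11/2 ≈ -5.5000)
h(I) = 4*I (h(I) = I*4 = 4*I)
x(H) = -5 + H
W(K) = 20 - 16*K (W(K) = -4*(-5 + 4*K) = 20 - 16*K)
c(D, N) = (108 + N)*(D + N) (c(D, N) = (D + N)*(N + (20 - 16*(-11/2))) = (D + N)*(N + (20 + 88)) = (D + N)*(N + 108) = (D + N)*(108 + N) = (108 + N)*(D + N))
-3717/c(31, w(-7, -9)) = -3717/((-7)**2 + 108*31 + 108*(-7) + 31*(-7)) = -3717/(49 + 3348 - 756 - 217) = -3717/2424 = -3717*1/2424 = -1239/808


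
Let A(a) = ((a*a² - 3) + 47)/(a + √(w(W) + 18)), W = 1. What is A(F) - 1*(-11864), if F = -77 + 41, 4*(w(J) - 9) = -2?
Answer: 33478760/2539 + 46612*√106/2539 ≈ 13375.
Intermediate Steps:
w(J) = 17/2 (w(J) = 9 + (¼)*(-2) = 9 - ½ = 17/2)
F = -36
A(a) = (44 + a³)/(a + √106/2) (A(a) = ((a*a² - 3) + 47)/(a + √(17/2 + 18)) = ((a³ - 3) + 47)/(a + √(53/2)) = ((-3 + a³) + 47)/(a + √106/2) = (44 + a³)/(a + √106/2))
A(F) - 1*(-11864) = 2*(44 + (-36)³)/(√106 + 2*(-36)) - 1*(-11864) = 2*(44 - 46656)/(√106 - 72) + 11864 = 2*(-46612)/(-72 + √106) + 11864 = -93224/(-72 + √106) + 11864 = 11864 - 93224/(-72 + √106)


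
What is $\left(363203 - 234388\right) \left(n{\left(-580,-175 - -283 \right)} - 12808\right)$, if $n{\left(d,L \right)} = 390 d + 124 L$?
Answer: $-29062725040$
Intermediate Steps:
$n{\left(d,L \right)} = 124 L + 390 d$
$\left(363203 - 234388\right) \left(n{\left(-580,-175 - -283 \right)} - 12808\right) = \left(363203 - 234388\right) \left(\left(124 \left(-175 - -283\right) + 390 \left(-580\right)\right) - 12808\right) = 128815 \left(\left(124 \left(-175 + 283\right) - 226200\right) - 12808\right) = 128815 \left(\left(124 \cdot 108 - 226200\right) - 12808\right) = 128815 \left(\left(13392 - 226200\right) - 12808\right) = 128815 \left(-212808 - 12808\right) = 128815 \left(-225616\right) = -29062725040$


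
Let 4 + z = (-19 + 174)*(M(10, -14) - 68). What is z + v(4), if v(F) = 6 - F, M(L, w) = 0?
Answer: -10542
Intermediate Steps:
z = -10544 (z = -4 + (-19 + 174)*(0 - 68) = -4 + 155*(-68) = -4 - 10540 = -10544)
z + v(4) = -10544 + (6 - 1*4) = -10544 + (6 - 4) = -10544 + 2 = -10542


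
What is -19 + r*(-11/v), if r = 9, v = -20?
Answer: -281/20 ≈ -14.050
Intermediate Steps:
-19 + r*(-11/v) = -19 + 9*(-11/(-20)) = -19 + 9*(-11*(-1/20)) = -19 + 9*(11/20) = -19 + 99/20 = -281/20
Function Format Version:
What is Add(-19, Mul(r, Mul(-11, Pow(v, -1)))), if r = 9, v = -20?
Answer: Rational(-281, 20) ≈ -14.050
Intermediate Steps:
Add(-19, Mul(r, Mul(-11, Pow(v, -1)))) = Add(-19, Mul(9, Mul(-11, Pow(-20, -1)))) = Add(-19, Mul(9, Mul(-11, Rational(-1, 20)))) = Add(-19, Mul(9, Rational(11, 20))) = Add(-19, Rational(99, 20)) = Rational(-281, 20)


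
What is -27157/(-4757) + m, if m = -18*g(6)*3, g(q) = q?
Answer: -1514111/4757 ≈ -318.29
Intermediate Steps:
m = -324 (m = -18*6*3 = -108*3 = -324)
-27157/(-4757) + m = -27157/(-4757) - 324 = -27157*(-1/4757) - 324 = 27157/4757 - 324 = -1514111/4757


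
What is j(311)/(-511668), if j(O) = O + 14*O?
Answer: -1555/170556 ≈ -0.0091172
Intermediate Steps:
j(O) = 15*O
j(311)/(-511668) = (15*311)/(-511668) = 4665*(-1/511668) = -1555/170556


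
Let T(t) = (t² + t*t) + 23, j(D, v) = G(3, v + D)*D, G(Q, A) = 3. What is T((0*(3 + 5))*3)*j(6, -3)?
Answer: 414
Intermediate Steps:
j(D, v) = 3*D
T(t) = 23 + 2*t² (T(t) = (t² + t²) + 23 = 2*t² + 23 = 23 + 2*t²)
T((0*(3 + 5))*3)*j(6, -3) = (23 + 2*((0*(3 + 5))*3)²)*(3*6) = (23 + 2*((0*8)*3)²)*18 = (23 + 2*(0*3)²)*18 = (23 + 2*0²)*18 = (23 + 2*0)*18 = (23 + 0)*18 = 23*18 = 414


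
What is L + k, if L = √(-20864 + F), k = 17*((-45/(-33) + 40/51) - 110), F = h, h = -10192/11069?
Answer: -60505/33 + 4*I*√159776731297/11069 ≈ -1833.5 + 144.45*I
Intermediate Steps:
h = -10192/11069 (h = -10192*1/11069 = -10192/11069 ≈ -0.92077)
F = -10192/11069 ≈ -0.92077
k = -60505/33 (k = 17*((-45*(-1/33) + 40*(1/51)) - 110) = 17*((15/11 + 40/51) - 110) = 17*(1205/561 - 110) = 17*(-60505/561) = -60505/33 ≈ -1833.5)
L = 4*I*√159776731297/11069 (L = √(-20864 - 10192/11069) = √(-230953808/11069) = 4*I*√159776731297/11069 ≈ 144.45*I)
L + k = 4*I*√159776731297/11069 - 60505/33 = -60505/33 + 4*I*√159776731297/11069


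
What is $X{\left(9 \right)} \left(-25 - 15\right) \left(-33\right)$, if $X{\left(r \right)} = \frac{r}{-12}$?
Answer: $-990$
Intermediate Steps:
$X{\left(r \right)} = - \frac{r}{12}$ ($X{\left(r \right)} = r \left(- \frac{1}{12}\right) = - \frac{r}{12}$)
$X{\left(9 \right)} \left(-25 - 15\right) \left(-33\right) = \left(- \frac{1}{12}\right) 9 \left(-25 - 15\right) \left(-33\right) = - \frac{3 \left(-25 - 15\right)}{4} \left(-33\right) = \left(- \frac{3}{4}\right) \left(-40\right) \left(-33\right) = 30 \left(-33\right) = -990$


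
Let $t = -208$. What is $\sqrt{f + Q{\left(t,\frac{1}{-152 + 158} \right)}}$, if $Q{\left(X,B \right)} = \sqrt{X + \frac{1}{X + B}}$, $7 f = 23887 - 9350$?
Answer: $\frac{\sqrt{158236160831 + 61103 i \sqrt{323449354}}}{8729} \approx 45.571 + 0.15824 i$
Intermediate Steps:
$f = \frac{14537}{7}$ ($f = \frac{23887 - 9350}{7} = \frac{1}{7} \cdot 14537 = \frac{14537}{7} \approx 2076.7$)
$Q{\left(X,B \right)} = \sqrt{X + \frac{1}{B + X}}$
$\sqrt{f + Q{\left(t,\frac{1}{-152 + 158} \right)}} = \sqrt{\frac{14537}{7} + \sqrt{\frac{1 - 208 \left(\frac{1}{-152 + 158} - 208\right)}{\frac{1}{-152 + 158} - 208}}} = \sqrt{\frac{14537}{7} + \sqrt{\frac{1 - 208 \left(\frac{1}{6} - 208\right)}{\frac{1}{6} - 208}}} = \sqrt{\frac{14537}{7} + \sqrt{\frac{1 - - \frac{129688}{3}}{- \frac{1247}{6}}}} = \sqrt{\frac{14537}{7} + \sqrt{- \frac{6 \left(1 + \frac{129688}{3}\right)}{1247}}} = \sqrt{\frac{14537}{7} + \sqrt{\left(- \frac{6}{1247}\right) \frac{129691}{3}}} = \sqrt{\frac{14537}{7} + \sqrt{- \frac{259382}{1247}}} = \sqrt{\frac{14537}{7} + \frac{i \sqrt{323449354}}{1247}}$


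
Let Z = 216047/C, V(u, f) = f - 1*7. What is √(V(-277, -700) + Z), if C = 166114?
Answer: I*√115224682206/12778 ≈ 26.565*I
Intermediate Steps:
V(u, f) = -7 + f (V(u, f) = f - 7 = -7 + f)
Z = 16619/12778 (Z = 216047/166114 = 216047*(1/166114) = 16619/12778 ≈ 1.3006)
√(V(-277, -700) + Z) = √((-7 - 700) + 16619/12778) = √(-707 + 16619/12778) = √(-9017427/12778) = I*√115224682206/12778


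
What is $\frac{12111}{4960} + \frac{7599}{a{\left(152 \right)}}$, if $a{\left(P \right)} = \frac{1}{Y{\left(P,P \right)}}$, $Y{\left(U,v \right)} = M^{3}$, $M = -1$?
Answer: $- \frac{37678929}{4960} \approx -7596.6$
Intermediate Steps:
$Y{\left(U,v \right)} = -1$ ($Y{\left(U,v \right)} = \left(-1\right)^{3} = -1$)
$a{\left(P \right)} = -1$ ($a{\left(P \right)} = \frac{1}{-1} = -1$)
$\frac{12111}{4960} + \frac{7599}{a{\left(152 \right)}} = \frac{12111}{4960} + \frac{7599}{-1} = 12111 \cdot \frac{1}{4960} + 7599 \left(-1\right) = \frac{12111}{4960} - 7599 = - \frac{37678929}{4960}$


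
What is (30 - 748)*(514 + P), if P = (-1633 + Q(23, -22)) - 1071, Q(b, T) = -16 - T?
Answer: 1568112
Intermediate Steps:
P = -2698 (P = (-1633 + (-16 - 1*(-22))) - 1071 = (-1633 + (-16 + 22)) - 1071 = (-1633 + 6) - 1071 = -1627 - 1071 = -2698)
(30 - 748)*(514 + P) = (30 - 748)*(514 - 2698) = -718*(-2184) = 1568112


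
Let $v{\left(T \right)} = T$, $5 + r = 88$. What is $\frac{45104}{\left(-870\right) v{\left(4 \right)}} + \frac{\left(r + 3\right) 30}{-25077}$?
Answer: $- \frac{47502142}{3636165} \approx -13.064$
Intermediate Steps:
$r = 83$ ($r = -5 + 88 = 83$)
$\frac{45104}{\left(-870\right) v{\left(4 \right)}} + \frac{\left(r + 3\right) 30}{-25077} = \frac{45104}{\left(-870\right) 4} + \frac{\left(83 + 3\right) 30}{-25077} = \frac{45104}{-3480} + 86 \cdot 30 \left(- \frac{1}{25077}\right) = 45104 \left(- \frac{1}{3480}\right) + 2580 \left(- \frac{1}{25077}\right) = - \frac{5638}{435} - \frac{860}{8359} = - \frac{47502142}{3636165}$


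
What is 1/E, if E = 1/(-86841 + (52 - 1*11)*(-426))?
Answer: -104307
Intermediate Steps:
E = -1/104307 (E = 1/(-86841 + (52 - 11)*(-426)) = 1/(-86841 + 41*(-426)) = 1/(-86841 - 17466) = 1/(-104307) = -1/104307 ≈ -9.5871e-6)
1/E = 1/(-1/104307) = -104307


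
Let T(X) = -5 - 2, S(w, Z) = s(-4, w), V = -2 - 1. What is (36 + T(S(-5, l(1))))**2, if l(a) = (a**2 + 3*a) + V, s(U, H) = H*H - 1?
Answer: 841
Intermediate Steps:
V = -3
s(U, H) = -1 + H**2 (s(U, H) = H**2 - 1 = -1 + H**2)
l(a) = -3 + a**2 + 3*a (l(a) = (a**2 + 3*a) - 3 = -3 + a**2 + 3*a)
S(w, Z) = -1 + w**2
T(X) = -7
(36 + T(S(-5, l(1))))**2 = (36 - 7)**2 = 29**2 = 841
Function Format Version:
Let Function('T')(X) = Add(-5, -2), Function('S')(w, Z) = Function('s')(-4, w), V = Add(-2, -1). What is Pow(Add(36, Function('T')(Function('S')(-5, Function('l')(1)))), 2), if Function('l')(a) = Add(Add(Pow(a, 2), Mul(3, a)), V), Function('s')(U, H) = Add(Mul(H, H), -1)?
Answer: 841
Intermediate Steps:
V = -3
Function('s')(U, H) = Add(-1, Pow(H, 2)) (Function('s')(U, H) = Add(Pow(H, 2), -1) = Add(-1, Pow(H, 2)))
Function('l')(a) = Add(-3, Pow(a, 2), Mul(3, a)) (Function('l')(a) = Add(Add(Pow(a, 2), Mul(3, a)), -3) = Add(-3, Pow(a, 2), Mul(3, a)))
Function('S')(w, Z) = Add(-1, Pow(w, 2))
Function('T')(X) = -7
Pow(Add(36, Function('T')(Function('S')(-5, Function('l')(1)))), 2) = Pow(Add(36, -7), 2) = Pow(29, 2) = 841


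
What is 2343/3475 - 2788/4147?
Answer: 28121/14410825 ≈ 0.0019514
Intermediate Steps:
2343/3475 - 2788/4147 = 28121/14410825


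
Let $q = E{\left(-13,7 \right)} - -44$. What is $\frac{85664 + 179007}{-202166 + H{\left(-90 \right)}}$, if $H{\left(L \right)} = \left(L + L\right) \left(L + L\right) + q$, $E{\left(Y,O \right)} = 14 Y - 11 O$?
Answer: $- \frac{264671}{169981} \approx -1.5571$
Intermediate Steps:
$E{\left(Y,O \right)} = - 11 O + 14 Y$
$q = -215$ ($q = \left(\left(-11\right) 7 + 14 \left(-13\right)\right) - -44 = \left(-77 - 182\right) + 44 = -259 + 44 = -215$)
$H{\left(L \right)} = -215 + 4 L^{2}$ ($H{\left(L \right)} = \left(L + L\right) \left(L + L\right) - 215 = 2 L 2 L - 215 = 4 L^{2} - 215 = -215 + 4 L^{2}$)
$\frac{85664 + 179007}{-202166 + H{\left(-90 \right)}} = \frac{85664 + 179007}{-202166 - \left(215 - 4 \left(-90\right)^{2}\right)} = \frac{264671}{-202166 + \left(-215 + 4 \cdot 8100\right)} = \frac{264671}{-202166 + \left(-215 + 32400\right)} = \frac{264671}{-202166 + 32185} = \frac{264671}{-169981} = 264671 \left(- \frac{1}{169981}\right) = - \frac{264671}{169981}$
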